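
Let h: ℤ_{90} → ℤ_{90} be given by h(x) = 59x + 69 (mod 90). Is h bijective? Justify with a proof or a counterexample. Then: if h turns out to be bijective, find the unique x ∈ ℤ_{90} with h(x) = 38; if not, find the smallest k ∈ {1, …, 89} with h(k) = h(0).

Suppose h(a) = h(b) in ℤ_{90}. Then 59a + 69 ≡ 59b + 69 (mod 90), hence 59(a − b) ≡ 0 (mod 90).
Since gcd(59, 90) = 1, 59 is invertible modulo 90, therefore a − b ≡ 0 (mod 90), i.e. a = b.
We now compute 59⁻¹ mod 90 explicitly. Euclid's algorithm: 90 = 1·59 + 31, 59 = 1·31 + 28, 31 = 1·28 + 3, 28 = 9·3 + 1; back-substituting gives 1 = 29·59 − 19·90, so 59⁻¹ ≡ 29 (mod 90).
For any y ∈ ℤ_{90}, x = 29(y − 69) mod 90 satisfies h(x) = 59·29(y − 69) + 69 ≡ y (since 59·29 ≡ 1 mod 90). So every y has a preimage.
Hence h is bijective.
Since h is bijective, we find h⁻¹(38): we need 59x ≡ 38 − 69 ≡ 59 (mod 90). Using 59⁻¹ = 29: x ≡ 29·59 = 1711 = 19·90 + 1, so x = 1.
Check: h(1) = 59·1 + 69 = 128 = 1·90 + 38 ≡ 38 (mod 90).

1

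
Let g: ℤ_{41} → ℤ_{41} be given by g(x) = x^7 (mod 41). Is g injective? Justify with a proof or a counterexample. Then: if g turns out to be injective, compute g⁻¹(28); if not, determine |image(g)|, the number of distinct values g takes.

Since 41 is prime, the nonzero elements of ℤ_{41} form a cyclic group of order 40.
As gcd(7, 40) = 1, raising to the 7th power is a bijection on this group: if s^7 ≡ t^7 then (st^{−1})^7 = 1, and the only element of order dividing gcd(7, 40) = 1 is 1, so s = t.
With g(0) = 0 this makes g injective on all of ℤ_{41}, hence bijective (finite equal-size domain and codomain). In particular g is injective.
Since g is injective, we find the preimage of 28. The inverse of x ↦ x^7 on (ℤ_{41})^× is x ↦ x^23, because 7·23 = 161 = 4·40 + 1 ≡ 1 (mod 40) and x^{40} = 1 for x ≠ 0 (Fermat). So g⁻¹(28) = 28^23 mod 41.
Repeated squaring mod 41: 28^1 ≡ 28, 28^2 ≡ 28² = 784 ≡ 5, 28^4 ≡ 5² = 25, 28^8 ≡ 25² = 625 ≡ 10, 28^16 ≡ 10² = 100 ≡ 18. Since 23 = 16 + 4 + 2 + 1, 28^23 ≡ 18·25·5·28: 18·25 = 450 ≡ 40, then 40·5 = 200 ≡ 36, then 36·28 = 1008 ≡ 24. So 28^23 ≡ 24 (mod 41).
Hence g⁻¹(28) = 24.

24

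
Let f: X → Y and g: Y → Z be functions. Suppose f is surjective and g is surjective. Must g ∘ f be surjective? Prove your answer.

Let c ∈ Z. Since g is surjective, there is b ∈ Y with g(b) = c. Since f is surjective, there is a ∈ X with f(a) = b.
Then (g ∘ f)(a) = g(b) = c. So g ∘ f is surjective.

surjective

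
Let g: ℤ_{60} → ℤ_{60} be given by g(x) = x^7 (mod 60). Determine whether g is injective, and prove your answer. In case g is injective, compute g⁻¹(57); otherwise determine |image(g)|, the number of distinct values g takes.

g(0) = 0^7 = 0.
g(30): Repeated squaring mod 60: 30^1 ≡ 30, 30^2 ≡ 30² = 900 ≡ 0, 30^4 ≡ 0² = 0. Since 7 = 4 + 2 + 1, 30^7 ≡ 0·0·30: 0·0 = 0, then 0·30 = 0. So 30^7 ≡ 0 (mod 60).
So g(0) = g(30) = 0 while 0 ≠ 30, therefore g is not injective.
Since g is not injective, we determine |image(g)|. Computing x^7 mod 60 for each x (by repeated squaring, reducing mod 60 at every step), the values g(0), g(1), …, g(59) are: 0, 1, 8, 27, 4, 5, 36, 43, 32, 9, 40, 11, 48, 37, 44, 15, 16, 53, 12, 19, 20, 21, 28, 47, 24, 25, 56, 3, 52, 29, 0, 31, 8, 57, 4, 35, 36, 13, 32, 39, 40, 41, 48, 7, 44, 45, 16, 23, 12, 49, 20, 51, 28, 17, 24, 55, 56, 33, 52, 59.
The distinct values are {0, 1, 3, 4, 5, 7, 8, 9, 11, 12, 13, 15, 16, 17, 19, 20, 21, 23, 24, 25, 27, 28, 29, 31, 32, 33, 35, 36, 37, 39, 40, 41, 43, 44, 45, 47, 48, 49, 51, 52, 53, 55, 56, 57, 59}; there are 45 of them.

45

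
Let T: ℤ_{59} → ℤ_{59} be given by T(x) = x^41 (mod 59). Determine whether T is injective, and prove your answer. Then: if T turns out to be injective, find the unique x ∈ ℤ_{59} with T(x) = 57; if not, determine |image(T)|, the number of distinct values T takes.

Since 59 is prime, the nonzero elements of ℤ_{59} form a cyclic group of order 58.
As gcd(41, 58) = 1, raising to the 41st power is a bijection on this group: if s^41 ≡ t^41 then (st^{−1})^41 = 1, and the only element of order dividing gcd(41, 58) = 1 is 1, so s = t.
With T(0) = 0 this makes T injective on all of ℤ_{59}, hence bijective (finite equal-size domain and codomain). In particular T is injective.
Since T is injective, we find the preimage of 57. The inverse of x ↦ x^41 on (ℤ_{59})^× is x ↦ x^17, because 41·17 = 697 = 12·58 + 1 ≡ 1 (mod 58) and x^{58} = 1 for x ≠ 0 (Fermat). So T⁻¹(57) = 57^17 mod 59.
Repeated squaring mod 59: 57^1 ≡ 57, 57^2 ≡ 57² = 3249 ≡ 4, 57^4 ≡ 4² = 16, 57^8 ≡ 16² = 256 ≡ 20, 57^16 ≡ 20² = 400 ≡ 46. Since 17 = 16 + 1, 57^17 ≡ 46·57: 46·57 = 2622 ≡ 26. So 57^17 ≡ 26 (mod 59).
Hence T⁻¹(57) = 26.

26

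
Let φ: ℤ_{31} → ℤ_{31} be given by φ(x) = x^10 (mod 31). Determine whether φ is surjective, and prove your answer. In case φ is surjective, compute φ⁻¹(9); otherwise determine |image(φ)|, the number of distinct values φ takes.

φ(1) = 1^10 = 1.
φ(2): Repeated squaring mod 31: 2^1 ≡ 2, 2^2 ≡ 2² = 4, 2^4 ≡ 4² = 16, 2^8 ≡ 16² = 256 ≡ 8. Since 10 = 8 + 2, 2^10 ≡ 8·4: 8·4 = 32 ≡ 1. So 2^10 ≡ 1 (mod 31).
So φ(1) = φ(2) = 1 while 1 ≠ 2, therefore φ is not injective.
A non-injective map from the 31-element set ℤ_{31} to itself takes at most 30 distinct values, so it cannot be surjective. So φ is not surjective.
Since φ is not surjective, we determine |image(φ)|. Computing x^10 mod 31 for each x (by repeated squaring, reducing mod 31 at every step), the values φ(0), φ(1), …, φ(30) are: 0, 1, 1, 25, 1, 5, 25, 25, 1, 5, 5, 5, 25, 5, 25, 1, 1, 25, 5, 25, 5, 5, 5, 1, 25, 25, 5, 1, 25, 1, 1.
The distinct values are {0, 1, 5, 25}; there are 4 of them.

4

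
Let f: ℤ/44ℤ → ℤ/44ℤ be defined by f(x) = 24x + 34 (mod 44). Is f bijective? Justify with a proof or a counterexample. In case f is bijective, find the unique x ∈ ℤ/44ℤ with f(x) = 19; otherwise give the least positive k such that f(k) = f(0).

11

We have gcd(24, 44) = 4 > 1. Taking x_1 = 0 and x_2 = 11: f(0) = 34 and f(11) = 24·11 + 34 = 298 ≡ 34 (mod 44).
So f(0) = f(11) while 0 ≠ 11, hence f is not injective, hence not bijective.
Since f is not bijective, we find the least positive k with f(k) = f(0): this means 24k ≡ 0 (mod 44), i.e. 44 ∣ 24k. Since gcd(24, 44) = 4, dividing through by 4 this holds exactly when 11 ∣ 6k, and as gcd(6, 11) = 1, exactly when 11 ∣ k.
The smallest positive such k is 11.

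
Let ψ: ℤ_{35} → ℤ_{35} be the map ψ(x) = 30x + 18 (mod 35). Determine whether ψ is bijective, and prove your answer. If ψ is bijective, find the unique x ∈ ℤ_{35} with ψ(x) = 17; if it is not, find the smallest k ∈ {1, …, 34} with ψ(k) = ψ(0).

7

We have gcd(30, 35) = 5 > 1. Taking a = 0 and b = 7: ψ(0) = 18 and ψ(7) = 30·7 + 18 = 228 ≡ 18 (mod 35).
So ψ(0) = ψ(7) while 0 ≠ 7, so ψ is not injective, hence not bijective.
Since ψ is not bijective, we find the least positive k with ψ(k) = ψ(0): this means 30k ≡ 0 (mod 35), i.e. 35 ∣ 30k. Since gcd(30, 35) = 5, dividing through by 5 this holds exactly when 7 ∣ 6k, and as gcd(6, 7) = 1, exactly when 7 ∣ k.
The smallest positive such k is 7.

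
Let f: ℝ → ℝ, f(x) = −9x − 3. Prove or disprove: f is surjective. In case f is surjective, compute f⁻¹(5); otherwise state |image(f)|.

Recall: surjectivity means every element of the codomain has a preimage under f.
For any y ∈ ℝ, x = (y + 3)/(−9) satisfies f(x) = y.
Hence f is surjective.
Since f is surjective, we compute f⁻¹(5) = (5 + 3)/(−9) = −8/9.

-8/9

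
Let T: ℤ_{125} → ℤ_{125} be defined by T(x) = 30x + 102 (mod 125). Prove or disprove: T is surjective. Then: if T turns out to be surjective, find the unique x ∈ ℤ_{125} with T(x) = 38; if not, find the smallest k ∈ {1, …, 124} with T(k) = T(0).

Since gcd(30, 125) = 5, we have 30x ≡ 0 (mod 5) for all x, so T(x) ≡ 2 (mod 5).
But 0 ≢ 2 (mod 5), so 0 ∈ ℤ_{125} has no preimage. Hence T is not surjective.
Since T is not surjective, we find the least positive k with T(k) = T(0): this means 30k ≡ 0 (mod 125), i.e. 125 ∣ 30k. Since gcd(30, 125) = 5, dividing through by 5 this holds exactly when 25 ∣ 6k, and as gcd(6, 25) = 1, exactly when 25 ∣ k.
The smallest positive such k is 25.

25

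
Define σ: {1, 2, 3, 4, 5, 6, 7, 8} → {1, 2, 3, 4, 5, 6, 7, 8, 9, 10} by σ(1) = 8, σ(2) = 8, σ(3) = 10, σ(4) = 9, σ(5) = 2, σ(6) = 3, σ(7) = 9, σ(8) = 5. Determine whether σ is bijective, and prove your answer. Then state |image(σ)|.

6

σ(1) = 8 = σ(2) with 1 ≠ 2, so σ is not injective, hence not bijective.
The image of σ is {2, 3, 5, 8, 9, 10}, which has 6 elements.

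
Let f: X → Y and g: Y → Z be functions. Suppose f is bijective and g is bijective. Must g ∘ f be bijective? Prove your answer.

Injectivity: if g(f(u)) = g(f(v)) then f(u) = f(v) (g injective) so u = v (f injective).
Surjectivity: for c ∈ Z pick b with g(b) = c, then a with f(a) = b; then (g ∘ f)(a) = c.
So g ∘ f is bijective.

bijective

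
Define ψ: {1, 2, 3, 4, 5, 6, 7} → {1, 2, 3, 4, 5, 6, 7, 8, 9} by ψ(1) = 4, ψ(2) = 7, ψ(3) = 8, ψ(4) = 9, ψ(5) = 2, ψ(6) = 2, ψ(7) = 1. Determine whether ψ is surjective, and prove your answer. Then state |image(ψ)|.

6

No element maps to 3, so ψ is not surjective.
The image of ψ is {1, 2, 4, 7, 8, 9}, which has 6 elements.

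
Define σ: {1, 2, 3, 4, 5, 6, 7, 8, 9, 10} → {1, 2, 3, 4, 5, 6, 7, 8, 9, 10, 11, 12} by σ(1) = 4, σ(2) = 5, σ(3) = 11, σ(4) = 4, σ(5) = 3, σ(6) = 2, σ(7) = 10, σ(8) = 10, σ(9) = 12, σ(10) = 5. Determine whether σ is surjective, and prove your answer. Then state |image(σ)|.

No element maps to 1, so σ is not surjective.
The image of σ is {2, 3, 4, 5, 10, 11, 12}, which has 7 elements.

7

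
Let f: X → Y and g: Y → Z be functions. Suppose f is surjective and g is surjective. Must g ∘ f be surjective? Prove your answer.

surjective

Let c ∈ Z. Since g is surjective, there is b ∈ Y with g(b) = c. Since f is surjective, there is a ∈ X with f(a) = b.
Then (g ∘ f)(a) = g(b) = c. Therefore g ∘ f is surjective.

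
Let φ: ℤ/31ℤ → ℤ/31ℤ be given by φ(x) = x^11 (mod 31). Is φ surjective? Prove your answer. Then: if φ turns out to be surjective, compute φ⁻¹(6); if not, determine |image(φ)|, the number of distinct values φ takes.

Since 31 is prime, the nonzero elements of ℤ/31ℤ form a cyclic group of order 30.
As gcd(11, 30) = 1, raising to the 11th power is a bijection on this group: if s^11 ≡ t^11 then (st^{−1})^11 = 1, and the only element of order dividing gcd(11, 30) = 1 is 1, so s = t.
With φ(0) = 0 this makes φ injective on all of ℤ/31ℤ, hence bijective (finite equal-size domain and codomain). In particular φ is surjective.
Since φ is surjective, we find the preimage of 6. The inverse of x ↦ x^11 on (ℤ/31ℤ)^× is x ↦ x^11, because 11·11 = 121 = 4·30 + 1 ≡ 1 (mod 30) and x^{30} = 1 for x ≠ 0 (Fermat). So φ⁻¹(6) = 6^11 mod 31.
Repeated squaring mod 31: 6^1 ≡ 6, 6^2 ≡ 6² = 36 ≡ 5, 6^4 ≡ 5² = 25, 6^8 ≡ 25² = 625 ≡ 5. Since 11 = 8 + 2 + 1, 6^11 ≡ 5·5·6: 5·5 = 25, then 25·6 = 150 ≡ 26. So 6^11 ≡ 26 (mod 31).
Hence φ⁻¹(6) = 26.

26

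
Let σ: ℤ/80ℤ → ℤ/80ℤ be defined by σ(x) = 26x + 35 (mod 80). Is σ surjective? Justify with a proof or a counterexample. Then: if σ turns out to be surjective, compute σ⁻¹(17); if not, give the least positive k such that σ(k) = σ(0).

40

By definition, surjectivity means every element of the codomain has a preimage under σ.
Since gcd(26, 80) = 2, we have 26x ≡ 0 (mod 2) for all x, so σ(x) ≡ 1 (mod 2).
But 0 ≢ 1 (mod 2), so 0 ∈ ℤ/80ℤ has no preimage. Thus σ is not surjective.
Since σ is not surjective, we find the least positive k with σ(k) = σ(0): this means 26k ≡ 0 (mod 80), i.e. 80 ∣ 26k. Since gcd(26, 80) = 2, dividing through by 2 this holds exactly when 40 ∣ 13k, and as gcd(13, 40) = 1, exactly when 40 ∣ k.
The smallest positive such k is 40.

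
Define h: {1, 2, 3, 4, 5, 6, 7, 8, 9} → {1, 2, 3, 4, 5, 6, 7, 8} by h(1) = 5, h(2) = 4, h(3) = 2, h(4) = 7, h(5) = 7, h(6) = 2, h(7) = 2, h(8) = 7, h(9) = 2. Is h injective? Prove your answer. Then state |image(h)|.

h(4) = 7 = h(5) with 4 ≠ 5, so h is not injective.
The image of h is {2, 4, 5, 7}, which has 4 elements.

4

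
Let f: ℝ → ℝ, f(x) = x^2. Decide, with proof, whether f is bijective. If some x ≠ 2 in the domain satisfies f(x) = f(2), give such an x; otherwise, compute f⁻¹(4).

f(2) = 4 = (−2)^2 = f(−2) (since 2 is even), with 2 ≠ −2. So f is not injective, hence not bijective.
For the follow-up, such an x exists: taking x = −2 ∈ ℝ gives f(−2) = 4 = f(2) with −2 ≠ 2.

-2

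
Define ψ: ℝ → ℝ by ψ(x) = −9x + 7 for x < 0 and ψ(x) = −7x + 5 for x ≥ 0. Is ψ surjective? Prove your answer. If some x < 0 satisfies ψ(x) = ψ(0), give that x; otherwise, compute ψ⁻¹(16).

Both pieces are strictly decreasing (slopes −9 and −7), so each is injective on its own interval.
The left piece maps (−∞, 0) onto (7, ∞); the right piece maps [0, ∞) onto (−∞, 5].
The union (7, ∞) ∪ (−∞, 5] omits the interval between 7 and 5; in particular 7 has no preimage. So ψ is not surjective.
Because the two images are disjoint, no x < 0 has ψ(x) = ψ(0), so we compute ψ⁻¹(16): 16 lies in (7, ∞), so solve −9x + 7 = 16: x = (16 − 7)/(−9) = −1.

-1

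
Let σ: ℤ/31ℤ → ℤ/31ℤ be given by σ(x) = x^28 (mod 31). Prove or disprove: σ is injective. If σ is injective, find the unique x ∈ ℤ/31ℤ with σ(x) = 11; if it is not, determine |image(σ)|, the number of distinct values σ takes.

σ(15): Repeated squaring mod 31: 15^1 ≡ 15, 15^2 ≡ 15² = 225 ≡ 8, 15^4 ≡ 8² = 64 ≡ 2, 15^8 ≡ 2² = 4, 15^16 ≡ 4² = 16. Since 28 = 16 + 8 + 4, 15^28 ≡ 16·4·2: 16·4 = 64 ≡ 2, then 2·2 = 4. So 15^28 ≡ 4 (mod 31).
σ(16): Repeated squaring mod 31: 16^1 ≡ 16, 16^2 ≡ 16² = 256 ≡ 8, 16^4 ≡ 8² = 64 ≡ 2, 16^8 ≡ 2² = 4, 16^16 ≡ 4² = 16. Since 28 = 16 + 8 + 4, 16^28 ≡ 16·4·2: 16·4 = 64 ≡ 2, then 2·2 = 4. So 16^28 ≡ 4 (mod 31).
So σ(15) = σ(16) = 4 while 15 ≠ 16, thus σ is not injective.
Since σ is not injective, we determine |image(σ)|. Computing x^28 mod 31 for each x (by repeated squaring, reducing mod 31 at every step), the values σ(0), σ(1), …, σ(30) are: 0, 1, 8, 7, 2, 5, 25, 19, 16, 18, 9, 10, 14, 20, 28, 4, 4, 28, 20, 14, 10, 9, 18, 16, 19, 25, 5, 2, 7, 8, 1.
The distinct values are {0, 1, 2, 4, 5, 7, 8, 9, 10, 14, 16, 18, 19, 20, 25, 28}; there are 16 of them.

16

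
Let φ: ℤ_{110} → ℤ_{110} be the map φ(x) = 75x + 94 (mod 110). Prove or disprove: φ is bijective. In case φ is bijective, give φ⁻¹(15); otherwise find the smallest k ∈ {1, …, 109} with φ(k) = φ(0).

We have gcd(75, 110) = 5 > 1. Taking a = 0 and b = 22: φ(0) = 94 and φ(22) = 75·22 + 94 = 1744 ≡ 94 (mod 110).
So φ(0) = φ(22) while 0 ≠ 22, hence φ is not injective, hence not bijective.
Since φ is not bijective, we find the least positive k with φ(k) = φ(0): this means 75k ≡ 0 (mod 110), i.e. 110 ∣ 75k. Since gcd(75, 110) = 5, dividing through by 5 this holds exactly when 22 ∣ 15k, and as gcd(15, 22) = 1, exactly when 22 ∣ k.
The smallest positive such k is 22.

22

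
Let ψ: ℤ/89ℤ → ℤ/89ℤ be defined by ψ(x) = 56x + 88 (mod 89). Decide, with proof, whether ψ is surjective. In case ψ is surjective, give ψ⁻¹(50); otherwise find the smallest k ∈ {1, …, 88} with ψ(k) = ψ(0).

Recall: ψ is surjective if every y in the codomain equals ψ(x) for some x in the domain.
Since gcd(56, 89) = 1, 56 is invertible modulo 89. Euclid's algorithm: 89 = 1·56 + 33, 56 = 1·33 + 23, 33 = 1·23 + 10, 23 = 2·10 + 3, 10 = 3·3 + 1; back-substituting gives 1 = 62·56 − 39·89, so 56⁻¹ ≡ 62 (mod 89).
Then y ↦ 62(y − 88) is a two-sided inverse to ψ, so every y ∈ ℤ/89ℤ has a preimage.
So ψ is surjective.
Since ψ is surjective, we find ψ⁻¹(50): we need 56x ≡ 50 − 88 ≡ 51 (mod 89). Using 56⁻¹ = 62: x ≡ 62·51 = 3162 = 35·89 + 47, so x = 47.
Check: ψ(47) = 56·47 + 88 = 2720 = 30·89 + 50 ≡ 50 (mod 89).

47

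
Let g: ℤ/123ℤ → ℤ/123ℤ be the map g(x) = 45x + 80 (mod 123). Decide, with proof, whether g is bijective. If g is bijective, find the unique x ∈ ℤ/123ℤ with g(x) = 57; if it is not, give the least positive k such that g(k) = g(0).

By definition, injectivity means: for all u, v in the domain, g(u) = g(v) implies u = v.
We have gcd(45, 123) = 3 > 1. Taking u = 0 and v = 41: g(0) = 80 and g(41) = 45·41 + 80 = 1925 ≡ 80 (mod 123).
So g(0) = g(41) while 0 ≠ 41, so g is not injective, hence not bijective.
Since g is not bijective, we find the least positive k with g(k) = g(0): this means 45k ≡ 0 (mod 123), i.e. 123 ∣ 45k. Since gcd(45, 123) = 3, dividing through by 3 this holds exactly when 41 ∣ 15k, and as gcd(15, 41) = 1, exactly when 41 ∣ k.
The smallest positive such k is 41.

41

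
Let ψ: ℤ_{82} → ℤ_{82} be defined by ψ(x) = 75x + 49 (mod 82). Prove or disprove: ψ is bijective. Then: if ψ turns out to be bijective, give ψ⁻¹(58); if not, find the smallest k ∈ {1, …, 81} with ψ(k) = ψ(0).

Suppose ψ(s) = ψ(t) in ℤ_{82}. Then 75s + 49 ≡ 75t + 49 (mod 82), thus 75(s − t) ≡ 0 (mod 82).
Since gcd(75, 82) = 1, 75 is invertible modulo 82, so s − t ≡ 0 (mod 82), i.e. s = t.
We now compute 75⁻¹ mod 82 explicitly. Euclid's algorithm: 82 = 1·75 + 7, 75 = 10·7 + 5, 7 = 1·5 + 2, 5 = 2·2 + 1; back-substituting gives 1 = 35·75 − 32·82, so 75⁻¹ ≡ 35 (mod 82).
Then y ↦ 35(y − 49) is a two-sided inverse to ψ, so every y ∈ ℤ_{82} has a preimage.
Hence ψ is bijective.
Since ψ is bijective, we compute ψ⁻¹(58): solve 75x + 49 ≡ 58 (mod 82), i.e. 75x ≡ 9 (mod 82).
Multiplying by 75⁻¹ = 35 gives x ≡ 35·9 = 315 = 3·82 + 69 ≡ 69 (mod 82).
Check: ψ(69) = 75·69 + 49 = 5224 = 63·82 + 58 ≡ 58 (mod 82).

69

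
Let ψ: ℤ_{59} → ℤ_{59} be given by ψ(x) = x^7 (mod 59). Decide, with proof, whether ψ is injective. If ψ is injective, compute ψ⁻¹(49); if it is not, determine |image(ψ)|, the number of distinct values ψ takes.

57

Since 59 is prime, the nonzero elements of ℤ_{59} form a cyclic group of order 58.
As gcd(7, 58) = 1, raising to the 7th power is a bijection on this group: if s^7 ≡ t^7 then (st^{−1})^7 = 1, and the only element of order dividing gcd(7, 58) = 1 is 1, so s = t.
With ψ(0) = 0 this makes ψ injective on all of ℤ_{59}, hence bijective (finite equal-size domain and codomain). In particular ψ is injective.
Since ψ is injective, we find the preimage of 49. The inverse of x ↦ x^7 on (ℤ_{59})^× is x ↦ x^25, because 7·25 = 175 = 3·58 + 1 ≡ 1 (mod 58) and x^{58} = 1 for x ≠ 0 (Fermat). So ψ⁻¹(49) = 49^25 mod 59.
Repeated squaring mod 59: 49^1 ≡ 49, 49^2 ≡ 49² = 2401 ≡ 41, 49^4 ≡ 41² = 1681 ≡ 29, 49^8 ≡ 29² = 841 ≡ 15, 49^16 ≡ 15² = 225 ≡ 48. Since 25 = 16 + 8 + 1, 49^25 ≡ 48·15·49: 48·15 = 720 ≡ 12, then 12·49 = 588 ≡ 57. So 49^25 ≡ 57 (mod 59).
Hence ψ⁻¹(49) = 57.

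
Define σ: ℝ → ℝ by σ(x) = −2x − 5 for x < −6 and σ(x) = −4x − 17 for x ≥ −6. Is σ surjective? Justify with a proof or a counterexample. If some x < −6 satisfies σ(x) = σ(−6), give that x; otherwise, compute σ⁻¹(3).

Both pieces are strictly decreasing (slopes −2 and −4), so each is injective on its own interval.
The left piece maps (−∞, −6) onto (7, ∞); the right piece maps [−6, ∞) onto (−∞, 7].
These images together cover ℝ, so σ is surjective.
Because the two images are disjoint, no x < −6 has σ(x) = σ(−6), so we compute σ⁻¹(3): 3 lies in (−∞, 7], so solve −4x − 17 = 3: x = (3 + 17)/(−4) = −5.

-5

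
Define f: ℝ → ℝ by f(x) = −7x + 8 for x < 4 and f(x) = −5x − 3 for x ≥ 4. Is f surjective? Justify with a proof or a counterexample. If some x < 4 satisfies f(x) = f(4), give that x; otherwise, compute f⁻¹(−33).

6

Both pieces are strictly decreasing (slopes −7 and −5), so each is injective on its own interval.
The left piece maps (−∞, 4) onto (−20, ∞); the right piece maps [4, ∞) onto (−∞, −23].
The union (−20, ∞) ∪ (−∞, −23] omits the interval between −20 and −23; in particular −20 has no preimage. So f is not surjective.
Because the two images are disjoint, no x < 4 has f(x) = f(4), so we compute f⁻¹(−33): −33 lies in (−∞, −23], so solve −5x − 3 = −33: x = (−33 + 3)/(−5) = 6.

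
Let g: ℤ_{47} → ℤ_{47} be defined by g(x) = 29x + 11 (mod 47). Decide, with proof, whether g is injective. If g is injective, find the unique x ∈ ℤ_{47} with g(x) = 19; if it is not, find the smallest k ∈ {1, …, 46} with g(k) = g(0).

10

If g(x_1) = g(x_2), then 29x_1 ≡ 29x_2 (mod 47). Because gcd(29, 47) = 1, we may cancel 29 to get x_1 ≡ x_2 (mod 47).
Thus g is injective.
We now compute 29⁻¹ mod 47 explicitly. Euclid's algorithm: 47 = 1·29 + 18, 29 = 1·18 + 11, 18 = 1·11 + 7, 11 = 1·7 + 4, 7 = 1·4 + 3, 4 = 1·3 + 1; back-substituting gives 1 = 13·29 − 8·47, so 29⁻¹ ≡ 13 (mod 47).
Since g is injective, we compute g⁻¹(19): solve 29x + 11 ≡ 19 (mod 47), i.e. 29x ≡ 8 (mod 47).
Multiplying by 29⁻¹ = 13 gives x ≡ 13·8 = 104 = 2·47 + 10 ≡ 10 (mod 47).
Check: g(10) = 29·10 + 11 = 301 = 6·47 + 19 ≡ 19 (mod 47).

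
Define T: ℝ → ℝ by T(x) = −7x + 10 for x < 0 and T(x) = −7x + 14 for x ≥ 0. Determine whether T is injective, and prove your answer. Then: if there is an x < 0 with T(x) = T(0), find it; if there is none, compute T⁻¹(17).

-4/7

Both pieces are strictly decreasing (slopes −7 and −7), so each is injective on its own interval.
The left piece maps (−∞, 0) onto (10, ∞); the right piece maps [0, ∞) onto (−∞, 14].
These images overlap. In particular T(0) = 14 (right piece), and solving −7x + 10 = 14 on the left piece gives x = −4/7 < 0.
So T(−4/7) = T(0) with −4/7 ≠ 0, and T is not injective. This x = −4/7 is the requested value below 0.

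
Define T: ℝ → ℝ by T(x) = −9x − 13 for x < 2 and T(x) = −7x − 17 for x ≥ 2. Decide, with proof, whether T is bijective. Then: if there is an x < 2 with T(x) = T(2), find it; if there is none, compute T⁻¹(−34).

17/7

Both pieces are strictly decreasing (slopes −9 and −7), so each is injective on its own interval.
The left piece maps (−∞, 2) onto (−31, ∞); the right piece maps [2, ∞) onto (−∞, −31].
Since −31 = −31, the images partition ℝ: T is injective and surjective, hence bijective.
Because the two images are disjoint, no x < 2 has T(x) = T(2), so we compute T⁻¹(−34): −34 lies in (−∞, −31], so solve −7x − 17 = −34: x = (−34 + 17)/(−7) = 17/7.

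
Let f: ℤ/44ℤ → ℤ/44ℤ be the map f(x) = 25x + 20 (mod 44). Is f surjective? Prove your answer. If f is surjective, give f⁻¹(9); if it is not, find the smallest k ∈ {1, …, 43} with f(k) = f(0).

Recall: f is surjective if every y in the codomain equals f(x) for some x in the domain.
Since gcd(25, 44) = 1, 25 is invertible modulo 44. Euclid's algorithm: 44 = 1·25 + 19, 25 = 1·19 + 6, 19 = 3·6 + 1; back-substituting gives 1 = 37·25 − 21·44, so 25⁻¹ ≡ 37 (mod 44).
For any y ∈ ℤ/44ℤ, x = 37(y − 20) mod 44 satisfies f(x) = 25·37(y − 20) + 20 ≡ y (since 25·37 ≡ 1 mod 44). So every y has a preimage.
So f is surjective.
Since f is surjective, we compute f⁻¹(9): solve 25x + 20 ≡ 9 (mod 44), i.e. 25x ≡ 33 (mod 44).
Multiplying by 25⁻¹ = 37 gives x ≡ 37·33 = 1221 = 27·44 + 33 ≡ 33 (mod 44).
Check: f(33) = 25·33 + 20 = 845 = 19·44 + 9 ≡ 9 (mod 44).

33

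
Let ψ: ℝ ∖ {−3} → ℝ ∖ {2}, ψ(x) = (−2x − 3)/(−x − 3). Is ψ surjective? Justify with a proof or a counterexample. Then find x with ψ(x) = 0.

-3/2

For any y ≠ 2, solving y(−x − 3) = −2x − 3 for x gives a well-defined x ≠ −3. So ψ is surjective.
Solving ψ(x) = 0: cross-multiplying gives −2x − 3 = 0(−x − 3), which rearranges to −2x = 3, so x = −3/2.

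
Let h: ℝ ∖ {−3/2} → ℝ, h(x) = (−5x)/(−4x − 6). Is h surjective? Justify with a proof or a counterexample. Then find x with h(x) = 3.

If h(x) = 5/4, cross-multiplying gives −4(−5x) = −5(−4x − 6), which simplifies to 0 = 30 — false.  So 5/4 has no preimage and h is not surjective.
Solving h(x) = 3: cross-multiplying gives −5x = 3(−4x − 6), which rearranges to 7x = −18, so x = −18/7.

-18/7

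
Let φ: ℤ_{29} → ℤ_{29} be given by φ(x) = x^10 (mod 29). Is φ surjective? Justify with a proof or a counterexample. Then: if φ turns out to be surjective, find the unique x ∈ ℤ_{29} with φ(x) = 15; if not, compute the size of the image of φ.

φ(14): Repeated squaring mod 29: 14^1 ≡ 14, 14^2 ≡ 14² = 196 ≡ 22, 14^4 ≡ 22² = 484 ≡ 20, 14^8 ≡ 20² = 400 ≡ 23. Since 10 = 8 + 2, 14^10 ≡ 23·22: 23·22 = 506 ≡ 13. So 14^10 ≡ 13 (mod 29).
φ(15): Repeated squaring mod 29: 15^1 ≡ 15, 15^2 ≡ 15² = 225 ≡ 22, 15^4 ≡ 22² = 484 ≡ 20, 15^8 ≡ 20² = 400 ≡ 23. Since 10 = 8 + 2, 15^10 ≡ 23·22: 23·22 = 506 ≡ 13. So 15^10 ≡ 13 (mod 29).
So φ(14) = φ(15) = 13 while 14 ≠ 15, so φ is not injective.
A non-injective map from the 29-element set ℤ_{29} to itself takes at most 28 distinct values, so it cannot be surjective. So φ is not surjective.
Since φ is not surjective, we determine |image(φ)|. Computing x^10 mod 29 for each x (by repeated squaring, reducing mod 29 at every step), the values φ(0), φ(1), …, φ(28) are: 0, 1, 9, 5, 23, 20, 16, 24, 4, 25, 6, 22, 28, 7, 13, 13, 7, 28, 22, 6, 25, 4, 24, 16, 20, 23, 5, 9, 1.
The distinct values are {0, 1, 4, 5, 6, 7, 9, 13, 16, 20, 22, 23, 24, 25, 28}; there are 15 of them.

15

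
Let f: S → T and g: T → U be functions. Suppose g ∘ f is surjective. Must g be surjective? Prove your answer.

surjective

Let c ∈ U. Since g ∘ f is surjective, some a ∈ S has g(f(a)) = c. Then b = f(a) ∈ T satisfies g(b) = c. So g is surjective.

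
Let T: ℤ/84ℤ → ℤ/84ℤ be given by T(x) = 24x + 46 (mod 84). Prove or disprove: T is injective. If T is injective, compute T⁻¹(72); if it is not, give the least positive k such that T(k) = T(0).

Recall: T is injective when T(u) = T(v) forces u = v.
We have gcd(24, 84) = 12 > 1. Taking u = 0 and v = 7: T(0) = 46 and T(7) = 24·7 + 46 = 214 ≡ 46 (mod 84).
So T(0) = T(7) while 0 ≠ 7, thus T is not injective.
Since T is not injective, we find the least positive k with T(k) = T(0): this means 24k ≡ 0 (mod 84), i.e. 84 ∣ 24k. Since gcd(24, 84) = 12, dividing through by 12 this holds exactly when 7 ∣ 2k, and as gcd(2, 7) = 1, exactly when 7 ∣ k.
The smallest positive such k is 7.

7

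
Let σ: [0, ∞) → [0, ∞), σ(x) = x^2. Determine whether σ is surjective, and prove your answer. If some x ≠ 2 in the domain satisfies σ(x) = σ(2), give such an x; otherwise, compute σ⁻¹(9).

3

For any y ∈ [0, ∞), x = y^{1/2} ∈ [0, ∞) gives σ(x) = y, so σ is surjective.
Since x ↦ x^2 is strictly increasing on [0, ∞), it is injective there, so no x ≠ 2 in the domain has σ(x) = σ(2). We therefore compute σ⁻¹(9) = 9^{1/2} = 3 (indeed 3^2 = 9).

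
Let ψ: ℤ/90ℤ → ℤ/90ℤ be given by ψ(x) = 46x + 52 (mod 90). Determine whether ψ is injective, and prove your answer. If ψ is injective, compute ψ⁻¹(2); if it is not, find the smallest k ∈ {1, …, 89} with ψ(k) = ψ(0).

We have gcd(46, 90) = 2 > 1. Taking x_1 = 0 and x_2 = 45: ψ(0) = 52 and ψ(45) = 46·45 + 52 = 2122 ≡ 52 (mod 90).
So ψ(0) = ψ(45) while 0 ≠ 45, so ψ is not injective.
Since ψ is not injective, we find the least positive k with ψ(k) = ψ(0): this means 46k ≡ 0 (mod 90), i.e. 90 ∣ 46k. Since gcd(46, 90) = 2, dividing through by 2 this holds exactly when 45 ∣ 23k, and as gcd(23, 45) = 1, exactly when 45 ∣ k.
The smallest positive such k is 45.

45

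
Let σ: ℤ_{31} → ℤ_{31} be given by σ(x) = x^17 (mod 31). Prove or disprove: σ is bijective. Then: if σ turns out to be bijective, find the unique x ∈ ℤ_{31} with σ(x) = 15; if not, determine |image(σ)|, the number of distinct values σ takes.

Since 31 is prime, the nonzero elements of ℤ_{31} form a cyclic group of order 30.
As gcd(17, 30) = 1, raising to the 17th power is a bijection on this group: if a^17 ≡ b^17 then (ab^{−1})^17 = 1, and the only element of order dividing gcd(17, 30) = 1 is 1, so a = b.
With σ(0) = 0 this makes σ injective on all of ℤ_{31}, hence bijective (finite equal-size domain and codomain). In particular σ is bijective.
Since σ is bijective, we find the preimage of 15. The inverse of x ↦ x^17 on (ℤ_{31})^× is x ↦ x^23, because 17·23 = 391 = 13·30 + 1 ≡ 1 (mod 30) and x^{30} = 1 for x ≠ 0 (Fermat). So σ⁻¹(15) = 15^23 mod 31.
Repeated squaring mod 31: 15^1 ≡ 15, 15^2 ≡ 15² = 225 ≡ 8, 15^4 ≡ 8² = 64 ≡ 2, 15^8 ≡ 2² = 4, 15^16 ≡ 4² = 16. Since 23 = 16 + 4 + 2 + 1, 15^23 ≡ 16·2·8·15: 16·2 = 32 ≡ 1, then 1·8 = 8, then 8·15 = 120 ≡ 27. So 15^23 ≡ 27 (mod 31).
Hence σ⁻¹(15) = 27.

27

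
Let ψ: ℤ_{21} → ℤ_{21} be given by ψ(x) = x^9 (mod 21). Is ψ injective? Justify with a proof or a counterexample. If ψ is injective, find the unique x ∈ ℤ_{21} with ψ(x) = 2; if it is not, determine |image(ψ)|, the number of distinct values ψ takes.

ψ(1) = 1^9 = 1.
ψ(4): Repeated squaring mod 21: 4^1 ≡ 4, 4^2 ≡ 4² = 16, 4^4 ≡ 16² = 256 ≡ 4, 4^8 ≡ 4² = 16. Since 9 = 8 + 1, 4^9 ≡ 16·4: 16·4 = 64 ≡ 1. So 4^9 ≡ 1 (mod 21).
So ψ(1) = ψ(4) = 1 while 1 ≠ 4, so ψ is not injective.
Since ψ is not injective, we determine |image(ψ)|. Computing x^9 mod 21 for each x (by repeated squaring, reducing mod 21 at every step), the values ψ(0), ψ(1), …, ψ(20) are: 0, 1, 8, 6, 1, 20, 6, 7, 8, 15, 13, 8, 6, 13, 14, 15, 1, 20, 15, 13, 20.
The distinct values are {0, 1, 6, 7, 8, 13, 14, 15, 20}; there are 9 of them.

9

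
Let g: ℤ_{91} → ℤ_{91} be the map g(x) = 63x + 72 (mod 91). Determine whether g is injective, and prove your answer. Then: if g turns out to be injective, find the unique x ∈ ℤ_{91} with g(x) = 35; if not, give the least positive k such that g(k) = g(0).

13

By definition, g is injective when g(x_1) = g(x_2) forces x_1 = x_2.
We have gcd(63, 91) = 7 > 1. Taking x_1 = 0 and x_2 = 13: g(0) = 72 and g(13) = 63·13 + 72 = 891 ≡ 72 (mod 91).
So g(0) = g(13) while 0 ≠ 13, thus g is not injective.
Since g is not injective, we find the least positive k with g(k) = g(0): this means 63k ≡ 0 (mod 91), i.e. 91 ∣ 63k. Since gcd(63, 91) = 7, dividing through by 7 this holds exactly when 13 ∣ 9k, and as gcd(9, 13) = 1, exactly when 13 ∣ k.
The smallest positive such k is 13.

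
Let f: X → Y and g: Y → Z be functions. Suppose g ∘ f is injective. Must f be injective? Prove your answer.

Suppose f(u) = f(v). Applying g: (g ∘ f)(u) = (g ∘ f)(v). Since g ∘ f is injective, u = v. Hence f is injective.

injective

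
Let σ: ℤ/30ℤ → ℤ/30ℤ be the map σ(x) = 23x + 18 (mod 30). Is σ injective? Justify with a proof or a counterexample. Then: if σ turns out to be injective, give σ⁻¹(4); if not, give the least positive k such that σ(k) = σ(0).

2

If σ(u) = σ(v), then 23u ≡ 23v (mod 30). Because gcd(23, 30) = 1, we may cancel 23 to get u ≡ v (mod 30).
Therefore σ is injective.
We now compute 23⁻¹ mod 30 explicitly. Euclid's algorithm: 30 = 1·23 + 7, 23 = 3·7 + 2, 7 = 3·2 + 1; back-substituting gives 1 = 17·23 − 13·30, so 23⁻¹ ≡ 17 (mod 30).
Since σ is injective, we find σ⁻¹(4): we need 23x ≡ 4 − 18 ≡ 16 (mod 30). Using 23⁻¹ = 17: x ≡ 17·16 = 272 = 9·30 + 2, so x = 2.
Check: σ(2) = 23·2 + 18 = 64 = 2·30 + 4 ≡ 4 (mod 30).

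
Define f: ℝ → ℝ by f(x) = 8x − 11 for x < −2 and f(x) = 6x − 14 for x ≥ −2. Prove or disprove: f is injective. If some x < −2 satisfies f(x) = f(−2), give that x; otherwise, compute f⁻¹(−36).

-25/8

Both pieces are strictly increasing (slopes 8 and 6), so each is injective on its own interval.
The left piece maps (−∞, −2) onto (−∞, −27); the right piece maps [−2, ∞) onto [−26, ∞).
These images are disjoint, so no value is attained by both pieces. Thus f is injective.
Because the two images are disjoint, no x < −2 has f(x) = f(−2), so we compute f⁻¹(−36): −36 lies in (−∞, −27), so solve 8x − 11 = −36: x = (−36 + 11)/8 = −25/8.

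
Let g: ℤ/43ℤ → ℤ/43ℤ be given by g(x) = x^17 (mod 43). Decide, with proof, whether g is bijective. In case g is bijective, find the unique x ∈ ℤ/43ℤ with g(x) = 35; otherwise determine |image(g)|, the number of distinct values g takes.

41

Since 43 is prime, the nonzero elements of ℤ/43ℤ form a cyclic group of order 42.
As gcd(17, 42) = 1, raising to the 17th power is a bijection on this group: if x_1^17 ≡ x_2^17 then (x_1x_2^{−1})^17 = 1, and the only element of order dividing gcd(17, 42) = 1 is 1, so x_1 = x_2.
With g(0) = 0 this makes g injective on all of ℤ/43ℤ, hence bijective (finite equal-size domain and codomain). In particular g is bijective.
Since g is bijective, we find the preimage of 35. The inverse of x ↦ x^17 on (ℤ/43ℤ)^× is x ↦ x^5, because 17·5 = 85 = 2·42 + 1 ≡ 1 (mod 42) and x^{42} = 1 for x ≠ 0 (Fermat). So g⁻¹(35) = 35^5 mod 43.
Repeated squaring mod 43: 35^1 ≡ 35, 35^2 ≡ 35² = 1225 ≡ 21, 35^4 ≡ 21² = 441 ≡ 11. Since 5 = 4 + 1, 35^5 ≡ 11·35: 11·35 = 385 ≡ 41. So 35^5 ≡ 41 (mod 43).
Hence g⁻¹(35) = 41.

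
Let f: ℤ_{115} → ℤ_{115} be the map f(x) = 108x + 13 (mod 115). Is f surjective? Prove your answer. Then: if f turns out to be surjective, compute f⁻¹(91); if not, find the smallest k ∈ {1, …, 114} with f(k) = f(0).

71

Since gcd(108, 115) = 1, 108 is invertible modulo 115. Euclid's algorithm: 115 = 1·108 + 7, 108 = 15·7 + 3, 7 = 2·3 + 1; back-substituting gives 1 = 82·108 − 77·115, so 108⁻¹ ≡ 82 (mod 115).
For any y ∈ ℤ_{115}, x = 82(y − 13) mod 115 satisfies f(x) = 108·82(y − 13) + 13 ≡ y (since 108·82 ≡ 1 mod 115). So every y has a preimage.
Therefore f is surjective.
Since f is surjective, we find f⁻¹(91): we need 108x ≡ 91 − 13 ≡ 78 (mod 115). Using 108⁻¹ = 82: x ≡ 82·78 = 6396 = 55·115 + 71, so x = 71.
Check: f(71) = 108·71 + 13 = 7681 = 66·115 + 91 ≡ 91 (mod 115).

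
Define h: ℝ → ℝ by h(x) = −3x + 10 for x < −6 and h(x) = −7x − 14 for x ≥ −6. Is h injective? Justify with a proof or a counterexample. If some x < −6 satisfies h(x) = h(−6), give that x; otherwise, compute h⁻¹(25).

Both pieces are strictly decreasing (slopes −3 and −7), so each is injective on its own interval.
The left piece maps (−∞, −6) onto (28, ∞); the right piece maps [−6, ∞) onto (−∞, 28].
These images are disjoint, so no value is attained by both pieces. Thus h is injective.
Because the two images are disjoint, no x < −6 has h(x) = h(−6), so we compute h⁻¹(25): 25 lies in (−∞, 28], so solve −7x − 14 = 25: x = (25 + 14)/(−7) = −39/7.

-39/7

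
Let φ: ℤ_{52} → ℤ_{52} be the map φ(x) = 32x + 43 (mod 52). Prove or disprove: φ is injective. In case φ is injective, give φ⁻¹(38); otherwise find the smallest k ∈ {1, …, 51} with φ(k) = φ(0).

We have gcd(32, 52) = 4 > 1. Taking s = 0 and t = 13: φ(0) = 43 and φ(13) = 32·13 + 43 = 459 ≡ 43 (mod 52).
So φ(0) = φ(13) while 0 ≠ 13, therefore φ is not injective.
Since φ is not injective, we find the least positive k with φ(k) = φ(0): this means 32k ≡ 0 (mod 52), i.e. 52 ∣ 32k. Since gcd(32, 52) = 4, dividing through by 4 this holds exactly when 13 ∣ 8k, and as gcd(8, 13) = 1, exactly when 13 ∣ k.
The smallest positive such k is 13.

13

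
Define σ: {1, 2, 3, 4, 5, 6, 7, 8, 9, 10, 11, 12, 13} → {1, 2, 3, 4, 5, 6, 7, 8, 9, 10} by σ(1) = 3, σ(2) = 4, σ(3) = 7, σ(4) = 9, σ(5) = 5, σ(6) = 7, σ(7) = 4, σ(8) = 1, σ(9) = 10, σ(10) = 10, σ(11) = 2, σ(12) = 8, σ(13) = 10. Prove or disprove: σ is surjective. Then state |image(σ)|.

9

No element maps to 6, so σ is not surjective.
The image of σ is {1, 2, 3, 4, 5, 7, 8, 9, 10}, which has 9 elements.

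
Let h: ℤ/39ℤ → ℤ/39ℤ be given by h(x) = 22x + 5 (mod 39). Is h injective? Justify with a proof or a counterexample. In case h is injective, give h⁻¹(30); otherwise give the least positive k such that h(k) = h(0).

Recall that h is injective if h(u) = h(v) implies u = v.
If h(u) = h(v), then 22u ≡ 22v (mod 39). Because gcd(22, 39) = 1, we may cancel 22 to get u ≡ v (mod 39).
So h is injective.
We now compute 22⁻¹ mod 39 explicitly. Euclid's algorithm: 39 = 1·22 + 17, 22 = 1·17 + 5, 17 = 3·5 + 2, 5 = 2·2 + 1; back-substituting gives 1 = 16·22 − 9·39, so 22⁻¹ ≡ 16 (mod 39).
Since h is injective, we find h⁻¹(30): we need 22x ≡ 30 − 5 ≡ 25 (mod 39). Using 22⁻¹ = 16: x ≡ 16·25 = 400 = 10·39 + 10, so x = 10.
Check: h(10) = 22·10 + 5 = 225 = 5·39 + 30 ≡ 30 (mod 39).

10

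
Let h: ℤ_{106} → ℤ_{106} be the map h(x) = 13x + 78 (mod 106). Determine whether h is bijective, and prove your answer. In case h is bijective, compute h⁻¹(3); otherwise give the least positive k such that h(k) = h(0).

If h(s) = h(t), then 13s ≡ 13t (mod 106). Because gcd(13, 106) = 1, we may cancel 13 to get s ≡ t (mod 106).
We now compute 13⁻¹ mod 106 explicitly. Euclid's algorithm: 106 = 8·13 + 2, 13 = 6·2 + 1; back-substituting gives 1 = 49·13 − 6·106, so 13⁻¹ ≡ 49 (mod 106).
For any y ∈ ℤ_{106}, x = 49(y − 78) mod 106 satisfies h(x) = 13·49(y − 78) + 78 ≡ y (since 13·49 ≡ 1 mod 106). So every y has a preimage.
Hence h is bijective.
Since h is bijective, we find h⁻¹(3): we need 13x ≡ 3 − 78 ≡ 31 (mod 106). Using 13⁻¹ = 49: x ≡ 49·31 = 1519 = 14·106 + 35, so x = 35.
Check: h(35) = 13·35 + 78 = 533 = 5·106 + 3 ≡ 3 (mod 106).

35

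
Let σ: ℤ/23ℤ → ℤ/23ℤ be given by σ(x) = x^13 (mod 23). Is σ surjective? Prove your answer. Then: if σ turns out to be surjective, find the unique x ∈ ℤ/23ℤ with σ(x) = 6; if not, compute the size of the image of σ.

Since 23 is prime, the nonzero elements of ℤ/23ℤ form a cyclic group of order 22.
As gcd(13, 22) = 1, raising to the 13th power is a bijection on this group: if a^13 ≡ b^13 then (ab^{−1})^13 = 1, and the only element of order dividing gcd(13, 22) = 1 is 1, so a = b.
With σ(0) = 0 this makes σ injective on all of ℤ/23ℤ, hence bijective (finite equal-size domain and codomain). In particular σ is surjective.
Since σ is surjective, we find the preimage of 6. The inverse of x ↦ x^13 on (ℤ/23ℤ)^× is x ↦ x^17, because 13·17 = 221 = 10·22 + 1 ≡ 1 (mod 22) and x^{22} = 1 for x ≠ 0 (Fermat). So σ⁻¹(6) = 6^17 mod 23.
Repeated squaring mod 23: 6^1 ≡ 6, 6^2 ≡ 6² = 36 ≡ 13, 6^4 ≡ 13² = 169 ≡ 8, 6^8 ≡ 8² = 64 ≡ 18, 6^16 ≡ 18² = 324 ≡ 2. Since 17 = 16 + 1, 6^17 ≡ 2·6: 2·6 = 12. So 6^17 ≡ 12 (mod 23).
Hence σ⁻¹(6) = 12.

12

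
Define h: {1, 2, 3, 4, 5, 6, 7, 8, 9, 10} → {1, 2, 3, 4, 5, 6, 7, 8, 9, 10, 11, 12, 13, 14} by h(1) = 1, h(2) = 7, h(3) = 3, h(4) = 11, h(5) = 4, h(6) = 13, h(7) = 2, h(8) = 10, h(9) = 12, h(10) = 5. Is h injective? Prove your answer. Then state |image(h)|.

The values h(1), …, h(10) are 1, 7, 3, 11, 4, 13, 2, 10, 12, 5 — all distinct.
So h(u) = h(v) only when u = v, and h is injective.
The image of h is {1, 2, 3, 4, 5, 7, 10, 11, 12, 13}, which has 10 elements.

10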